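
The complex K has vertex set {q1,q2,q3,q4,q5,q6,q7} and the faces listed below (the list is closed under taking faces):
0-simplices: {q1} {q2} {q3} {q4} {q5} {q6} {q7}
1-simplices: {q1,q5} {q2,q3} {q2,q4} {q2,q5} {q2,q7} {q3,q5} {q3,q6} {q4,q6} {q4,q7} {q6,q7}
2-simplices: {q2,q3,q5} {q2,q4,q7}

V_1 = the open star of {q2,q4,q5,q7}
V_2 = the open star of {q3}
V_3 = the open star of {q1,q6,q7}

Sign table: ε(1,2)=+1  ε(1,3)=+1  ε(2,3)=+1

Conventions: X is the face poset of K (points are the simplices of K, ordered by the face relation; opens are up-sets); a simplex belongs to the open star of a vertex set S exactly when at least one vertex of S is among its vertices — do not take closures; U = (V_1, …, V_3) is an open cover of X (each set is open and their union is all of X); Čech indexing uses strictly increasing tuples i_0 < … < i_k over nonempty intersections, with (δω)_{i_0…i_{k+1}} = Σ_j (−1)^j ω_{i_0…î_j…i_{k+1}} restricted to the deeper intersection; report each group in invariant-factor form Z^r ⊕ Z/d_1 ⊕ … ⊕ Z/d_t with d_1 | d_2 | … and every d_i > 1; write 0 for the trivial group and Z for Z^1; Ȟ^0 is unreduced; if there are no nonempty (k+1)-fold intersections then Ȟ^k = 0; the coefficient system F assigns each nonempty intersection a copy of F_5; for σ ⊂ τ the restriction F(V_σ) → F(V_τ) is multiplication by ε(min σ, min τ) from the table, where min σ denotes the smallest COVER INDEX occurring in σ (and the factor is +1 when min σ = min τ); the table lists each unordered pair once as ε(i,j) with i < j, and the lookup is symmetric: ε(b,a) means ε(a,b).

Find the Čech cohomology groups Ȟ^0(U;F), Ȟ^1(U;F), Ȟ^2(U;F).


nonempty intersections:
  V1={{q2},{q4},{q5},{q7},{q1,q5},{q2,q3},{q2,q4},{q2,q5},{q2,q7},{q3,q5},{q4,q6},{q4,q7},{q6,q7},{q2,q3,q5},{q2,q4,q7}} V2={{q3},{q2,q3},{q3,q5},{q3,q6},{q2,q3,q5}} V3={{q1},{q6},{q7},{q1,q5},{q2,q7},{q3,q6},{q4,q6},{q4,q7},{q6,q7},{q2,q4,q7}}
  V12={{q2,q3},{q3,q5},{q2,q3,q5}} V13={{q7},{q1,q5},{q2,q7},{q4,q6},{q4,q7},{q6,q7},{q2,q4,q7}} V23={{q3,q6}}
C dims 3,3; δ0: rk_F5 2
Ȟ^0: (3−2)−0=1 ⇒ Z/5
Ȟ^1: (3−0)−2=1 ⇒ Z/5
Ȟ^2: (0−0)−0=0 ⇒ 0

Ȟ^0 ≅ Z/5; Ȟ^1 ≅ Z/5; Ȟ^2 ≅ 0


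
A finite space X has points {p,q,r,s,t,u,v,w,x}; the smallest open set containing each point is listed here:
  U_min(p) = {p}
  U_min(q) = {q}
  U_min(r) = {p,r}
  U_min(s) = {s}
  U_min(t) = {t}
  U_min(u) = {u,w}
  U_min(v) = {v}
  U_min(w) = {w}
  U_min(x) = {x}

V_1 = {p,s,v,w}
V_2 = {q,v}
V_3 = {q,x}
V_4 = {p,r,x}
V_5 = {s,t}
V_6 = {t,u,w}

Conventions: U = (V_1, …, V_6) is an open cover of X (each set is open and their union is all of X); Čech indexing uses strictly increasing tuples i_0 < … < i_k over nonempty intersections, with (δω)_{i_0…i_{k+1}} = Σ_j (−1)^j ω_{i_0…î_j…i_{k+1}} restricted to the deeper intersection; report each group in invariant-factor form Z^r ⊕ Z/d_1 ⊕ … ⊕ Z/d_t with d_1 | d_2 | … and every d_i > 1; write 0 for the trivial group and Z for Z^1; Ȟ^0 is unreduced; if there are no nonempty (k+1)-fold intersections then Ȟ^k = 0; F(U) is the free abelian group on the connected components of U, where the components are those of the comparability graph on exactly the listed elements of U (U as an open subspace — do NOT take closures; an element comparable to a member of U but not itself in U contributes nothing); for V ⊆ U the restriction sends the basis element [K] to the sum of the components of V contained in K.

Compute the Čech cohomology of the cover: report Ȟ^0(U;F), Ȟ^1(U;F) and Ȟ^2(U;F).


Ȟ^0(U;F) ≅ Z^7; Ȟ^1(U;F) ≅ 0; Ȟ^2(U;F) ≅ 0

intersection data:
  V12={v} V14={p} V15={s} V16={w} V23={q} V34={x} V56={t}
components per intersection:
  V1: {p} {s} {v} {w}
  V2: {q} {v}
  V3: {q} {x}
  V4: {p,r} {x}
  V5: {s} {t}
  V6: {t} {u,w}
  V12: {v}
  V14: {p}
  V15: {s}
  V16: {w}
  V23: {q}
  V34: {x}
  V56: {t}
C dims 14,7; δ0: rk 7, SNF 1^7
Ȟ^0 = (14 − 7) − 0 = 7, so Ȟ^0 ≅ Z^7
Ȟ^1 = (7 − 0) − 7 = 0, so Ȟ^1 ≅ 0
Ȟ^2 = (0 − 0) − 0 = 0, so Ȟ^2 ≅ 0


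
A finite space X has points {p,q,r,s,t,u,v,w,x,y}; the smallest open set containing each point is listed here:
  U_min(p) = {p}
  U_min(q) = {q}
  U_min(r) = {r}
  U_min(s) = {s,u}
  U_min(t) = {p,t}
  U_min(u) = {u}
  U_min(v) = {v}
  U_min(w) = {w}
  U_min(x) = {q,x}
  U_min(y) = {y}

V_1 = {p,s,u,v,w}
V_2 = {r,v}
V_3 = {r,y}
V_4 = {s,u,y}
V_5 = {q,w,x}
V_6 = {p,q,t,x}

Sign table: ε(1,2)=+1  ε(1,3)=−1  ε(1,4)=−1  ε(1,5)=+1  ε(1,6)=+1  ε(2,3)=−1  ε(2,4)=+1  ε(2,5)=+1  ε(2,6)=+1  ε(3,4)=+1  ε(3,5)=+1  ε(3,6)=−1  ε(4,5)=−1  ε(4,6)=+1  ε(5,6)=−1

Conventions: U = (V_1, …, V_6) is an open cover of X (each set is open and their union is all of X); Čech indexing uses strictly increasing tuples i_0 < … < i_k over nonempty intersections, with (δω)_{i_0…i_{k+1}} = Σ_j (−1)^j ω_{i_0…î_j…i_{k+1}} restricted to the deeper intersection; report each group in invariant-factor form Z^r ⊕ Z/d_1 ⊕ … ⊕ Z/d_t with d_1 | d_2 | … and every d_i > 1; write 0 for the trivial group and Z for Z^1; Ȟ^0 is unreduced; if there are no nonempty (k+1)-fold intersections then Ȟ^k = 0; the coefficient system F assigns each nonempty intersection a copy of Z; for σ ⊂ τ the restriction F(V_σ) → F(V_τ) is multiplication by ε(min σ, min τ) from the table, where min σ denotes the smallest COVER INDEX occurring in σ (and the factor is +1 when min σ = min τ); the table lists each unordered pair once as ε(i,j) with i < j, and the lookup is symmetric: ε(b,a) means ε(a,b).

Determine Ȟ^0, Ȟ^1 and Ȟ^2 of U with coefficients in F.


Ȟ^0 ≅ 0, Ȟ^1 ≅ Z ⊕ Z/2, Ȟ^2 ≅ 0

nerve of the cover:
  V12={v} V14={s,u} V15={w} V16={p} V23={r} V34={y} V56={q,x}
C dims 6,7; δ0: rk 6, SNF 1^5·2
Ȟ^0 = (6 − 6) − 0 = 0, so Ȟ^0 ≅ 0
Ȟ^1 = (7 − 0) − 6 = 1 plus torsion [2], so Ȟ^1 ≅ Z ⊕ Z/2
Ȟ^2 = (0 − 0) − 0 = 0, so Ȟ^2 ≅ 0


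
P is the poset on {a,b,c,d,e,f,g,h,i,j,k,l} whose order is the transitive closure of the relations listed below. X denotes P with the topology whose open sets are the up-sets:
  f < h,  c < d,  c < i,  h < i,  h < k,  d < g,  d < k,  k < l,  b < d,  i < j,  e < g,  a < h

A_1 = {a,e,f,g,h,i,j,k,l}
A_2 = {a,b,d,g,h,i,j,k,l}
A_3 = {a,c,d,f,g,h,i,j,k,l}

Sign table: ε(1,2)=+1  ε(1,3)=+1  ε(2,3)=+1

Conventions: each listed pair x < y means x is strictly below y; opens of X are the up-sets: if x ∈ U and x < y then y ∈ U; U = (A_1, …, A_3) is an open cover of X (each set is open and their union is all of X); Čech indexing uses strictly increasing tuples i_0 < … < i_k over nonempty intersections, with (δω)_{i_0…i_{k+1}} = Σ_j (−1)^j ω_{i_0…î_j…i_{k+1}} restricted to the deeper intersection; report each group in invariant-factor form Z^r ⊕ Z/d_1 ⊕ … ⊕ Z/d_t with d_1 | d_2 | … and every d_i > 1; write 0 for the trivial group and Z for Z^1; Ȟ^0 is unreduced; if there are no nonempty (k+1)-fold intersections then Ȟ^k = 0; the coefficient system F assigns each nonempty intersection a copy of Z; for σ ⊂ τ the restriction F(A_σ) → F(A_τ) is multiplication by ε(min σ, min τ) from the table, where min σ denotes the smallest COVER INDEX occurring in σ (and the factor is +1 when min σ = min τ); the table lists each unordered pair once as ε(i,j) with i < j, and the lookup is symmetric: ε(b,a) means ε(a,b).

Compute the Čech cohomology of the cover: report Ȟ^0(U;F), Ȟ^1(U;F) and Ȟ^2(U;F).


Ȟ^0(U;F) ≅ Z, Ȟ^1(U;F) ≅ 0 and Ȟ^2(U;F) ≅ 0

nonempty overlaps:
  A12={a,g,h,i,j,k,l} A13={a,f,g,h,i,j,k,l} A23={a,d,g,h,i,j,k,l}
  A123={a,g,h,i,j,k,l}
C dims 3,3,1; δ0: rk 2, SNF 1^2; δ1: rk 1, SNF 1^1
degree 0: 3−2−0 = 1 → Ȟ^0 ≅ Z
degree 1: 3−1−2 = 0 → Ȟ^1 ≅ 0
degree 2: 1−0−1 = 0 → Ȟ^2 ≅ 0


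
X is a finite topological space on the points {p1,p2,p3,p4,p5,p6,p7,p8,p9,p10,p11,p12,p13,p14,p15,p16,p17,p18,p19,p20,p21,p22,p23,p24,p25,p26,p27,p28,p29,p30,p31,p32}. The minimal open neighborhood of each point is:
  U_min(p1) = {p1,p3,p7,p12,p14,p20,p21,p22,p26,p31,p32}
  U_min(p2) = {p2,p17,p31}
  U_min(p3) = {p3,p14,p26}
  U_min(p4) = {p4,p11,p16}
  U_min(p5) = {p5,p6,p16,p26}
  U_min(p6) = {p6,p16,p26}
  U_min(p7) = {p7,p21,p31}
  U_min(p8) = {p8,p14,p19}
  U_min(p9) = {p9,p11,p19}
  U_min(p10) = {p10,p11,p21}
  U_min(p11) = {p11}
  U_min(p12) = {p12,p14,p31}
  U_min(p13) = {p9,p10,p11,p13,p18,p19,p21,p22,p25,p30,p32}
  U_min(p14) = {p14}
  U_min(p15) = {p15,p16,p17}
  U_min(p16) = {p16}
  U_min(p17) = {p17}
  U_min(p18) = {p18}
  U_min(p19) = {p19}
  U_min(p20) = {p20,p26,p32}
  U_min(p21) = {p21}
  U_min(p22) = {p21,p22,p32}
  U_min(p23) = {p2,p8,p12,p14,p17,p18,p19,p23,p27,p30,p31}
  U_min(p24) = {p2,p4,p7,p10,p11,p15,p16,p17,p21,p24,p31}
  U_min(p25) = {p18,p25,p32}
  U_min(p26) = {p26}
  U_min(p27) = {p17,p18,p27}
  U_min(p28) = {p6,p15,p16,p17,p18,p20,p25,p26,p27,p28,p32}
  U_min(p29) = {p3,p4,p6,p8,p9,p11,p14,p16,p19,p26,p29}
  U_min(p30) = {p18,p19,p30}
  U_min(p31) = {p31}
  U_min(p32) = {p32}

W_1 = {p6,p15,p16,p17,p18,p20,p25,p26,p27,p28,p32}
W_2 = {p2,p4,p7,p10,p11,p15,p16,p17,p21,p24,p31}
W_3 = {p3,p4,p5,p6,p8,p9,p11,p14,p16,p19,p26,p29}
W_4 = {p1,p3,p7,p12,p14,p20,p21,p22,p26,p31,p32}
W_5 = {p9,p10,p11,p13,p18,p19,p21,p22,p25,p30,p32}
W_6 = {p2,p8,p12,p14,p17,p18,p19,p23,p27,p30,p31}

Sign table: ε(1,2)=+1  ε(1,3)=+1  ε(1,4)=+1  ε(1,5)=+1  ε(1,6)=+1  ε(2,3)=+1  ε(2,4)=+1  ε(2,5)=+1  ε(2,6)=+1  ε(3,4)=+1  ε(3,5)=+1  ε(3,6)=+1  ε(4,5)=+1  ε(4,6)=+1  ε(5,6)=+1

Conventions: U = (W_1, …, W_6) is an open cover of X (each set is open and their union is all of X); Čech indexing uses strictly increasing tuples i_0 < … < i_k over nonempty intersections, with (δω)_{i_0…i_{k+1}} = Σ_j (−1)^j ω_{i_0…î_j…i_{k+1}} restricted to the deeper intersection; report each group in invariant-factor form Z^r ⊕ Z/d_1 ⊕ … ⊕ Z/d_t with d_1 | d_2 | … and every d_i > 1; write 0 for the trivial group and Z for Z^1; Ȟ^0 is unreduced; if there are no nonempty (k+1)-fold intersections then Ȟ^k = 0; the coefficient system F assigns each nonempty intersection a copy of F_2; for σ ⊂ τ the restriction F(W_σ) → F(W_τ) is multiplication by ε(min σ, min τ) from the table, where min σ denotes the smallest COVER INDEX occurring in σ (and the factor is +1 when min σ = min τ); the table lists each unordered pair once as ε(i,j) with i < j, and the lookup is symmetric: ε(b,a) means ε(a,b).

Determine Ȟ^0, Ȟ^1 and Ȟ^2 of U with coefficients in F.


nerve of the cover:
  W12={p15,p16,p17} W13={p6,p16,p26} W14={p20,p26,p32} W15={p18,p25,p32} W16={p17,p18,p27} W23={p4,p11,p16} W24={p7,p21,p31} W25={p10,p11,p21} W26={p2,p17,p31} W34={p3,p14,p26} W35={p9,p11,p19} W36={p8,p14,p19} W45={p21,p22,p32} W46={p12,p14,p31} W56={p18,p19,p30}
  W123={p16} W126={p17} W134={p26} W145={p32} W156={p18} W235={p11} W245={p21} W246={p31} W346={p14} W356={p19}
C dims 6,15,10; δ0: rk_F2 5; δ1: rk_F2 9
Ȟ^0 = (6 − 5) − 0 = 1, so Ȟ^0 ≅ Z/2
Ȟ^1 = (15 − 9) − 5 = 1, so Ȟ^1 ≅ Z/2
Ȟ^2 = (10 − 0) − 9 = 1, so Ȟ^2 ≅ Z/2

Ȟ^0(U;F) ≅ Z/2, Ȟ^1(U;F) ≅ Z/2, Ȟ^2(U;F) ≅ Z/2


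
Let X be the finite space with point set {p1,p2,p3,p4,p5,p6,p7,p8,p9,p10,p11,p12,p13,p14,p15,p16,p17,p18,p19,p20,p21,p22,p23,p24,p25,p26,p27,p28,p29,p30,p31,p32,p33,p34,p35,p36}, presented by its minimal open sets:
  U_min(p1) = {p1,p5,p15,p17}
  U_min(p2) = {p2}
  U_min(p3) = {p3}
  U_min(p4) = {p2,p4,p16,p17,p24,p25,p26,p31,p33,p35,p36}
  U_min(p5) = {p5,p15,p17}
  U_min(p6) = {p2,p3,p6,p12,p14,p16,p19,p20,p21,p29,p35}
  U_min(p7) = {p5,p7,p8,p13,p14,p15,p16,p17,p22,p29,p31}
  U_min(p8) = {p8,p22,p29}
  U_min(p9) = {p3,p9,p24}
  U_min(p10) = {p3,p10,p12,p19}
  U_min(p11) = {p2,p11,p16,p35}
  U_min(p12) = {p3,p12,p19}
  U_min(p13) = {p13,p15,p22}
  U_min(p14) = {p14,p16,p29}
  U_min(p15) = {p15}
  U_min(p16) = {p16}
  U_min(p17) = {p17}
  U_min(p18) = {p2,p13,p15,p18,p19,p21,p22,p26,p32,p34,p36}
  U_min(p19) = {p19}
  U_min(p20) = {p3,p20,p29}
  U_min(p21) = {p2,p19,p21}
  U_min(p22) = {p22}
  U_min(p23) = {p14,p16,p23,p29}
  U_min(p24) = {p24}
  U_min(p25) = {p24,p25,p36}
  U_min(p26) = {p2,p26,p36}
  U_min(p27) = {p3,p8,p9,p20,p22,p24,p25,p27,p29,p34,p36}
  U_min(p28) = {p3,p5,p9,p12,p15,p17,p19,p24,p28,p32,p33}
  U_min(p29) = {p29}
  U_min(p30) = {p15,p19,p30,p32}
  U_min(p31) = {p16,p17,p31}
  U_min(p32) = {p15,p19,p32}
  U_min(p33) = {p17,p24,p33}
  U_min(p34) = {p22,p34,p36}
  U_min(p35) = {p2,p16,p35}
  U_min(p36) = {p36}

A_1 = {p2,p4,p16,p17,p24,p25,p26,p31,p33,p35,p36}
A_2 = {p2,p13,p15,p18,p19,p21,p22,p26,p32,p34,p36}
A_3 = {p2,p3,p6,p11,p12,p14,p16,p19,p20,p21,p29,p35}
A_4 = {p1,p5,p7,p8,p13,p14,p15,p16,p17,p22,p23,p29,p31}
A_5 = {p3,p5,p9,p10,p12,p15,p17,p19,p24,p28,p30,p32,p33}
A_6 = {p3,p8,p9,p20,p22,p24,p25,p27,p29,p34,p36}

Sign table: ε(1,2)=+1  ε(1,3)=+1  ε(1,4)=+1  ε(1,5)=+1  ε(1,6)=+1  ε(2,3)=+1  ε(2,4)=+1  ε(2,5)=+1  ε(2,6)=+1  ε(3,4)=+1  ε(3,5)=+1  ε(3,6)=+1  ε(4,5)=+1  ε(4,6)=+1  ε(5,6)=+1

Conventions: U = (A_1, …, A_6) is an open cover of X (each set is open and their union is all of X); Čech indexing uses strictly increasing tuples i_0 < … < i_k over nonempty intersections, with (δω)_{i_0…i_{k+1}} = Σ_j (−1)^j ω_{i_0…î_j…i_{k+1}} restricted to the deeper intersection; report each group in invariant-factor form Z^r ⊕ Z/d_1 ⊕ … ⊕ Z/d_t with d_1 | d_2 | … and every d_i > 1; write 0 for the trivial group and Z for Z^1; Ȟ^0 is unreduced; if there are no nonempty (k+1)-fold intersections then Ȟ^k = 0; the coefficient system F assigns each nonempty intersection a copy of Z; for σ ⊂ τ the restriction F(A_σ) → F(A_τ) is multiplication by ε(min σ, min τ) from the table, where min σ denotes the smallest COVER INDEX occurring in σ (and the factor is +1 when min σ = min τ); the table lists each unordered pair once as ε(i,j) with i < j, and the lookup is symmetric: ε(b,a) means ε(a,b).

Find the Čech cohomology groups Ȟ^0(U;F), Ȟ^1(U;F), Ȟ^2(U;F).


intersection data:
  A12={p2,p26,p36} A13={p2,p16,p35} A14={p16,p17,p31} A15={p17,p24,p33} A16={p24,p25,p36} A23={p2,p19,p21} A24={p13,p15,p22} A25={p15,p19,p32} A26={p22,p34,p36} A34={p14,p16,p29} A35={p3,p12,p19} A36={p3,p20,p29} A45={p5,p15,p17} A46={p8,p22,p29} A56={p3,p9,p24}
  A123={p2} A126={p36} A134={p16} A145={p17} A156={p24} A235={p19} A245={p15} A246={p22} A346={p29} A356={p3}
C dims 6,15,10; δ0: rk 5, SNF 1^5; δ1: rk 10, SNF 1^9·2
Ȟ^0 = (6 − 5) − 0 = 1, so Ȟ^0 ≅ Z
Ȟ^1 = (15 − 10) − 5 = 0, so Ȟ^1 ≅ 0
Ȟ^2 = (10 − 0) − 10 = 0 plus torsion [2], so Ȟ^2 ≅ Z/2

Ȟ^0 = Z,  Ȟ^1 = 0,  Ȟ^2 = Z/2


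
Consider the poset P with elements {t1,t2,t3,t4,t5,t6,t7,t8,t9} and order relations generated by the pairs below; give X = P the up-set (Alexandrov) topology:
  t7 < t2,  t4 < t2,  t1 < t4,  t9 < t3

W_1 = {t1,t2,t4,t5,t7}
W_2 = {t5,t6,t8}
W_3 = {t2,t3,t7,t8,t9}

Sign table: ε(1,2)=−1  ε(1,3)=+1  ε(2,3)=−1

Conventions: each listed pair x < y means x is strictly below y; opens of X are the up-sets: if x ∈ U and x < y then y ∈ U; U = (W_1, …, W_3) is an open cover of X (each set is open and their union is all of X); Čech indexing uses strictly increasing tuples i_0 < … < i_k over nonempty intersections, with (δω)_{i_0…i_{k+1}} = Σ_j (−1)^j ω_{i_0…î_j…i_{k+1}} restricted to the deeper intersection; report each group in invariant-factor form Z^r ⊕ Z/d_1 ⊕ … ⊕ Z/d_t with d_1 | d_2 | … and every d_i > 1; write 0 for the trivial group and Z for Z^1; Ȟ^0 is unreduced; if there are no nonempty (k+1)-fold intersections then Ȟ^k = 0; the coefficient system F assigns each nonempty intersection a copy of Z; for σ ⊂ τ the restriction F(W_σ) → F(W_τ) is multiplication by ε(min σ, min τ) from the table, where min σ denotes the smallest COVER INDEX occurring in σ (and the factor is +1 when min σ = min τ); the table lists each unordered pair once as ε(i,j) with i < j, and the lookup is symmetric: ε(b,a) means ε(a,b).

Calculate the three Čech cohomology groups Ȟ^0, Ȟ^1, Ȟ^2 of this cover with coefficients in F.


Ȟ^0 ≅ Z,  Ȟ^1 ≅ Z,  Ȟ^2 ≅ 0

nonempty intersections:
  W12={t5} W13={t2,t7} W23={t8}
C dims 3,3; δ0: rk 2, SNF 1^2
Ȟ^0: (3−2)−0=1 ⇒ Z
Ȟ^1: (3−0)−2=1 ⇒ Z
Ȟ^2: (0−0)−0=0 ⇒ 0


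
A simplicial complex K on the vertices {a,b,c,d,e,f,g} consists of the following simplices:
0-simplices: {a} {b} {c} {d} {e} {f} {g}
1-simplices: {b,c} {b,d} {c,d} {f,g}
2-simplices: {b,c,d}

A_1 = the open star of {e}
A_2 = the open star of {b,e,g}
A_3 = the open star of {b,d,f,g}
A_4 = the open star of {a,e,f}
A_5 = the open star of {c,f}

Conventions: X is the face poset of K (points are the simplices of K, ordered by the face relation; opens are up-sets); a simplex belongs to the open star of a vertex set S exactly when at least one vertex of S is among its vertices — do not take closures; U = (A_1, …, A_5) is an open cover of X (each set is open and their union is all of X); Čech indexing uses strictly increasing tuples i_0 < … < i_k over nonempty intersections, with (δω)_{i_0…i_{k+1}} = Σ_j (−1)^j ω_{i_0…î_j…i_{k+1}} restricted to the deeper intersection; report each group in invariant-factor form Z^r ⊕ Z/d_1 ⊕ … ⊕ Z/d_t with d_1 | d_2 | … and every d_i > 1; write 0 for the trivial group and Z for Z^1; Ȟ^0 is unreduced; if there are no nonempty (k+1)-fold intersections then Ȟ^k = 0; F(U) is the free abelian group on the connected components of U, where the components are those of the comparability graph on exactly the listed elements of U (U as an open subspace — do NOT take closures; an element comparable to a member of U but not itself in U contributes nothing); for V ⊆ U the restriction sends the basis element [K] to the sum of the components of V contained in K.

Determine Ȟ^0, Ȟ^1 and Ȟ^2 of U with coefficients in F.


intersection data:
  A1={{e}} A2={{b},{e},{g},{b,c},{b,d},{f,g},{b,c,d}} A3={{b},{d},{f},{g},{b,c},{b,d},{c,d},{f,g},{b,c,d}} A4={{a},{e},{f},{f,g}} A5={{c},{f},{b,c},{c,d},{f,g},{b,c,d}}
  A12={{e}} A14={{e}} A23={{b},{g},{b,c},{b,d},{f,g},{b,c,d}} A24={{e},{f,g}} A25={{b,c},{f,g},{b,c,d}} A34={{f},{f,g}} A35={{f},{b,c},{c,d},{f,g},{b,c,d}} A45={{f},{f,g}}
  A124={{e}} A234={{f,g}} A235={{b,c},{f,g},{b,c,d}} A245={{f,g}} A345={{f},{f,g}}
  A2345={{f,g}}
components per intersection:
  A1: {{e}}
  A2: {{b},{b,c},{b,d},{b,c,d}} {{e}} {{g},{f,g}}
  A3: {{b},{d},{b,c},{b,d},{c,d},{b,c,d}} {{f},{g},{f,g}}
  A4: {{a}} {{e}} {{f},{f,g}}
  A5: {{c},{b,c},{c,d},{b,c,d}} {{f},{f,g}}
  A12: {{e}}
  A14: {{e}}
  A23: {{b},{b,c},{b,d},{b,c,d}} {{g},{f,g}}
  A24: {{e}} {{f,g}}
  A25: {{b,c},{b,c,d}} {{f,g}}
  A34: {{f},{f,g}}
  A35: {{f},{f,g}} {{b,c},{c,d},{b,c,d}}
  A45: {{f},{f,g}}
  A124: {{e}}
  A234: {{f,g}}
  A235: {{b,c},{b,c,d}} {{f,g}}
  A245: {{f,g}}
  A345: {{f},{f,g}}
  A2345: {{f,g}}
C dims 11,12,6,1; δ0: rk 7, SNF 1^7; δ1: rk 5, SNF 1^5; δ2: rk 1, SNF 1^1
Ȟ^0 = (11 − 7) − 0 = 4, so Ȟ^0 ≅ Z^4
Ȟ^1 = (12 − 5) − 7 = 0, so Ȟ^1 ≅ 0
Ȟ^2 = (6 − 1) − 5 = 0, so Ȟ^2 ≅ 0

Ȟ^0 ≅ Z^4, Ȟ^1 ≅ 0 and Ȟ^2 ≅ 0


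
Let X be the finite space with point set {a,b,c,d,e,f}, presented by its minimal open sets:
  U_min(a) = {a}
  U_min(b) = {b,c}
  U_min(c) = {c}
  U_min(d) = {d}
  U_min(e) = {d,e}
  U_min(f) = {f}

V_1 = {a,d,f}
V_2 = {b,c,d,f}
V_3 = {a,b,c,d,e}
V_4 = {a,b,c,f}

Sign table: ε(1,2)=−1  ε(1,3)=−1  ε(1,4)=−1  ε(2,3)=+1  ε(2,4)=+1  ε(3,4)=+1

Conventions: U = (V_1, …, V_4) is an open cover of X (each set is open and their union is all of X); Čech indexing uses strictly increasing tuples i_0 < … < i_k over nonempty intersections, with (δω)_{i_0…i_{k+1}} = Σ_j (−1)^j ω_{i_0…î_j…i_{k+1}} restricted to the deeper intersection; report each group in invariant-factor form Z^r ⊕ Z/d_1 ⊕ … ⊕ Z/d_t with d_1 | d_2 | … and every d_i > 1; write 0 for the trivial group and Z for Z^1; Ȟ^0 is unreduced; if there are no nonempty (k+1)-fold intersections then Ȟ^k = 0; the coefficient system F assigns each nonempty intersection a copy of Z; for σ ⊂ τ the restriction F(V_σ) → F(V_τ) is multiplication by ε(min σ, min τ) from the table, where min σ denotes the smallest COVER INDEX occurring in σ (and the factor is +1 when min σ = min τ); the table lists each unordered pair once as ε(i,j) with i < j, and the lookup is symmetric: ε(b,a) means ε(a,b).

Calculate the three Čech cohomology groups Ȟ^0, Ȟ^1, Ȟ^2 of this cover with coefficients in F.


Ȟ^0 ≅ Z; Ȟ^1 ≅ 0; Ȟ^2 ≅ Z

nerve simplices:
  V12={d,f} V13={a,d} V14={a,f} V23={b,c,d} V24={b,c,f} V34={a,b,c}
  V123={d} V124={f} V134={a} V234={b,c}
C dims 4,6,4; δ0: rk 3, SNF 1^3; δ1: rk 3, SNF 1^3
degree 0: 4−3−0 = 1 → Ȟ^0 ≅ Z
degree 1: 6−3−3 = 0 → Ȟ^1 ≅ 0
degree 2: 4−0−3 = 1 → Ȟ^2 ≅ Z


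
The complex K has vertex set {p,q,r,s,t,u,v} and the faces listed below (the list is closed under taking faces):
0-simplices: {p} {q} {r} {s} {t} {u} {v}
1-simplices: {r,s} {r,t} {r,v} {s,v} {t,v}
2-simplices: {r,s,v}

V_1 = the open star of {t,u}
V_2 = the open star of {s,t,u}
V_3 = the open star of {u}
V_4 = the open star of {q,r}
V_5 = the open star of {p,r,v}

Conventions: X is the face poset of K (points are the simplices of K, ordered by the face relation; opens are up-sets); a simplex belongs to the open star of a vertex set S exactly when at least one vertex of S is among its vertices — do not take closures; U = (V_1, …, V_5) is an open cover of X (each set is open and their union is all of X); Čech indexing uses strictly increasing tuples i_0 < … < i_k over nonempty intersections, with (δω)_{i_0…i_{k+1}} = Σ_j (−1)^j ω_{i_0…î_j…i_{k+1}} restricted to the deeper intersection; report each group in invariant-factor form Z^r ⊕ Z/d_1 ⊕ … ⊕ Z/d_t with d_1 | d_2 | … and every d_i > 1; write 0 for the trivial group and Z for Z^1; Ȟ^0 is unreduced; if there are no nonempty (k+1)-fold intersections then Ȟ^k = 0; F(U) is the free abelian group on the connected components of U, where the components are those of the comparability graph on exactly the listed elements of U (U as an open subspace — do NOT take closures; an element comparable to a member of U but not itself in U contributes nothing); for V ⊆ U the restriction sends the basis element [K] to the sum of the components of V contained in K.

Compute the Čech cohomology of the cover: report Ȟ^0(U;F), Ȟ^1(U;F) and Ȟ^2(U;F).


cover nerve:
  V1={{t},{u},{r,t},{t,v}} V2={{s},{t},{u},{r,s},{r,t},{s,v},{t,v},{r,s,v}} V3={{u}} V4={{q},{r},{r,s},{r,t},{r,v},{r,s,v}} V5={{p},{r},{v},{r,s},{r,t},{r,v},{s,v},{t,v},{r,s,v}}
  V12={{t},{u},{r,t},{t,v}} V13={{u}} V14={{r,t}} V15={{r,t},{t,v}} V23={{u}} V24={{r,s},{r,t},{r,s,v}} V25={{r,s},{r,t},{s,v},{t,v},{r,s,v}} V45={{r},{r,s},{r,t},{r,v},{r,s,v}}
  V123={{u}} V124={{r,t}} V125={{r,t},{t,v}} V145={{r,t}} V245={{r,s},{r,t},{r,s,v}}
  V1245={{r,t}}
components per intersection:
  V1: {{t},{r,t},{t,v}} {{u}}
  V2: {{s},{r,s},{s,v},{r,s,v}} {{t},{r,t},{t,v}} {{u}}
  V3: {{u}}
  V4: {{q}} {{r},{r,s},{r,t},{r,v},{r,s,v}}
  V5: {{p}} {{r},{v},{r,s},{r,t},{r,v},{s,v},{t,v},{r,s,v}}
  V12: {{t},{r,t},{t,v}} {{u}}
  V13: {{u}}
  V14: {{r,t}}
  V15: {{r,t}} {{t,v}}
  V23: {{u}}
  V24: {{r,s},{r,s,v}} {{r,t}}
  V25: {{r,s},{s,v},{r,s,v}} {{r,t}} {{t,v}}
  V45: {{r},{r,s},{r,t},{r,v},{r,s,v}}
  V123: {{u}}
  V124: {{r,t}}
  V125: {{r,t}} {{t,v}}
  V145: {{r,t}}
  V245: {{r,s},{r,s,v}} {{r,t}}
  V1245: {{r,t}}
C dims 10,13,7,1; δ0: rk 6, SNF 1^6; δ1: rk 6, SNF 1^6; δ2: rk 1, SNF 1^1
Ȟ^0: (10−6)−0=4 ⇒ Z^4
Ȟ^1: (13−6)−6=1 ⇒ Z
Ȟ^2: (7−1)−6=0 ⇒ 0

Ȟ^0(U;F) ≅ Z^4, Ȟ^1(U;F) ≅ Z and Ȟ^2(U;F) ≅ 0


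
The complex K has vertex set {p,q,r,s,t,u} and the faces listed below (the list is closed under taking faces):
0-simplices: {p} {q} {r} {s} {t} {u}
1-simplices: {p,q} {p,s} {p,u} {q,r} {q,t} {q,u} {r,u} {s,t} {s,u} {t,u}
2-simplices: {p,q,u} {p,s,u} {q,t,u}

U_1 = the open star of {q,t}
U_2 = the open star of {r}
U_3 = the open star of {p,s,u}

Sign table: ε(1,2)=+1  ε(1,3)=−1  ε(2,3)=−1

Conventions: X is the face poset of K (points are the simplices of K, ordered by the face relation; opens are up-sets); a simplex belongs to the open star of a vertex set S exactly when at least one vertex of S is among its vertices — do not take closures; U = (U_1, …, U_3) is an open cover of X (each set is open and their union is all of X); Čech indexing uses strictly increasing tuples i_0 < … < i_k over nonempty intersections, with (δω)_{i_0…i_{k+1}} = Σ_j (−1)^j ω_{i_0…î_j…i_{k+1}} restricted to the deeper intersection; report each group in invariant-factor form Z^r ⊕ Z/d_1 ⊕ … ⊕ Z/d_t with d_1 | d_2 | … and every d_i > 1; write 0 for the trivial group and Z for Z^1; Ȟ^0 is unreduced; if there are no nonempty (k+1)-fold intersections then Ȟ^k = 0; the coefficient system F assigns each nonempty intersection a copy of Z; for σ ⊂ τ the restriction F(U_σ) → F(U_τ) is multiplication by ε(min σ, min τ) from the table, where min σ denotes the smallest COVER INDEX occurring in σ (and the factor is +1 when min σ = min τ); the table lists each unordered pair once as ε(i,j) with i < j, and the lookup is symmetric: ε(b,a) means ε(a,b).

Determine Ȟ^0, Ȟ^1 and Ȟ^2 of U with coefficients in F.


intersection data:
  U1={{q},{t},{p,q},{q,r},{q,t},{q,u},{s,t},{t,u},{p,q,u},{q,t,u}} U2={{r},{q,r},{r,u}} U3={{p},{s},{u},{p,q},{p,s},{p,u},{q,u},{r,u},{s,t},{s,u},{t,u},{p,q,u},{p,s,u},{q,t,u}}
  U12={{q,r}} U13={{p,q},{q,u},{s,t},{t,u},{p,q,u},{q,t,u}} U23={{r,u}}
C dims 3,3; δ0: rk 2, SNF 1^2
Ȟ^0 = (3 − 2) − 0 = 1, so Ȟ^0 ≅ Z
Ȟ^1 = (3 − 0) − 2 = 1, so Ȟ^1 ≅ Z
Ȟ^2 = (0 − 0) − 0 = 0, so Ȟ^2 ≅ 0

Ȟ^0 ≅ Z,  Ȟ^1 ≅ Z,  Ȟ^2 ≅ 0


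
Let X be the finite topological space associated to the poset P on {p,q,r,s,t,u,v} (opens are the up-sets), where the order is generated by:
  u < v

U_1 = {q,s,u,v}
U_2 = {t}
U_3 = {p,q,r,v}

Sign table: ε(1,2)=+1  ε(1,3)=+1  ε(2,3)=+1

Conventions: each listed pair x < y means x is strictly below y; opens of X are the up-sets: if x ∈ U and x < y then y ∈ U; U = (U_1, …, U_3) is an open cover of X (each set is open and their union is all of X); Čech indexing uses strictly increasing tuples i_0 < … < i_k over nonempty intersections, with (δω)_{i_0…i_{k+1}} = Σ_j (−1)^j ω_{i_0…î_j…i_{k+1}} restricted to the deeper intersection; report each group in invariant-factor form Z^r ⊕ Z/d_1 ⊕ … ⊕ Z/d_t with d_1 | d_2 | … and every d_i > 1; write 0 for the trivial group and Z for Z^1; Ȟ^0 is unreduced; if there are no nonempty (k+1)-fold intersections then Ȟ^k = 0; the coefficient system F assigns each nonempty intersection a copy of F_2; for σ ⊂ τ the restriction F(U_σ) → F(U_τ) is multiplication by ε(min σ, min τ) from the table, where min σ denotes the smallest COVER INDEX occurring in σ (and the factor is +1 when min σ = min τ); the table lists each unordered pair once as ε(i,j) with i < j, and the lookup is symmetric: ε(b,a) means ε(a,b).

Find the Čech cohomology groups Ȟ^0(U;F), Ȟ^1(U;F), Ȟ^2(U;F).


nerve simplices:
  U13={q,v}
C dims 3,1; δ0: rk_F2 1
degree 0: 3−1−0 = 2 → Ȟ^0 ≅ Z/2 ⊕ Z/2
degree 1: 1−0−1 = 0 → Ȟ^1 ≅ 0
degree 2: 0−0−0 = 0 → Ȟ^2 ≅ 0

Ȟ^0(U;F) ≅ Z/2 ⊕ Z/2, Ȟ^1(U;F) ≅ 0 and Ȟ^2(U;F) ≅ 0


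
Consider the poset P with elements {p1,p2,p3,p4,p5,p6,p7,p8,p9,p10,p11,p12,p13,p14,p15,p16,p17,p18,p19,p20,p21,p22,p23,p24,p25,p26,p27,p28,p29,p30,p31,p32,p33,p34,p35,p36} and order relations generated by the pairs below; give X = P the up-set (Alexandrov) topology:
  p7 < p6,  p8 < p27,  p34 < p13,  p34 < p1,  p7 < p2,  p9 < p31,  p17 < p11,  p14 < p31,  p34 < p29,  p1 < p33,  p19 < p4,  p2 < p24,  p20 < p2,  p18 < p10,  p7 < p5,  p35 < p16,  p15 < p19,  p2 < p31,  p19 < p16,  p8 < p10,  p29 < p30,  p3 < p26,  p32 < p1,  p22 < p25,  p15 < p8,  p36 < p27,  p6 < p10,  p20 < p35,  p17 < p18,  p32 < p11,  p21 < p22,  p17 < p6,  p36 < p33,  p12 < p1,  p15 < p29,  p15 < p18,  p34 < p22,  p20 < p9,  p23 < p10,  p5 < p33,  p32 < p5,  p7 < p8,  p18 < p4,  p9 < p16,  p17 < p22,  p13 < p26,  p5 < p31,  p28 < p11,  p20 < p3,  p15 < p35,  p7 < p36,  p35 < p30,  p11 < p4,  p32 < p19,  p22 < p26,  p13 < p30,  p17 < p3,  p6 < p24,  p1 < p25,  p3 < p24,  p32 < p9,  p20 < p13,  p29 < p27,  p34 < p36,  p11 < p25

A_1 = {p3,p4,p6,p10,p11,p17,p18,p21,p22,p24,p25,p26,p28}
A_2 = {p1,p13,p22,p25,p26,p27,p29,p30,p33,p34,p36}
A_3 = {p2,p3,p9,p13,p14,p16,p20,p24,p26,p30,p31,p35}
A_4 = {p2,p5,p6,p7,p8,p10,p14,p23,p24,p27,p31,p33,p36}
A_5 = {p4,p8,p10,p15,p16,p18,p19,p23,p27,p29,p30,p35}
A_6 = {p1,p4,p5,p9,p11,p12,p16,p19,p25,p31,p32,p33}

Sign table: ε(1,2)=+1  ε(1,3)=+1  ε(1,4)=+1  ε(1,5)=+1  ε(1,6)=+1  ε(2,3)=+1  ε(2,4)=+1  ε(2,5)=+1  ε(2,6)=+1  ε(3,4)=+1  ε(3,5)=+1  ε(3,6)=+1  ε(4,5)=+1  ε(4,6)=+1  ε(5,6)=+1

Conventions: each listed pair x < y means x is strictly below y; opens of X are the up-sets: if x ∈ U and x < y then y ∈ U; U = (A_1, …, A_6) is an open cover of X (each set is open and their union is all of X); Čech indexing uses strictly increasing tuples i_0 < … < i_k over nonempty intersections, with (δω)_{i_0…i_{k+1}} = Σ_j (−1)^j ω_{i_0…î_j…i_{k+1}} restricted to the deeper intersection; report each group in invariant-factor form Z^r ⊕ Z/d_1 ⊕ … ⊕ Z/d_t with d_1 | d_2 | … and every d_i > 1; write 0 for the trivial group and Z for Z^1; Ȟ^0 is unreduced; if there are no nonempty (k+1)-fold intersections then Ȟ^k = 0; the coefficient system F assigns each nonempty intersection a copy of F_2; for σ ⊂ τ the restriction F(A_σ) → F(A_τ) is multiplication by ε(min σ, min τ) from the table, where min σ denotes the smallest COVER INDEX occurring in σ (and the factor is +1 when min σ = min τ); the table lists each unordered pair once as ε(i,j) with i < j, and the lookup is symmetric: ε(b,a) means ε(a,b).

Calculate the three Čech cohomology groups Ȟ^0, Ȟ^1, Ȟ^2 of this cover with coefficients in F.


Ȟ^0 = Z/2, Ȟ^1 = Z/2 and Ȟ^2 = Z/2

nerve of the cover:
  A12={p22,p25,p26} A13={p3,p24,p26} A14={p6,p10,p24} A15={p4,p10,p18} A16={p4,p11,p25} A23={p13,p26,p30} A24={p27,p33,p36} A25={p27,p29,p30} A26={p1,p25,p33} A34={p2,p14,p24,p31} A35={p16,p30,p35} A36={p9,p16,p31} A45={p8,p10,p23,p27} A46={p5,p31,p33} A56={p4,p16,p19}
  A123={p26} A126={p25} A134={p24} A145={p10} A156={p4} A235={p30} A245={p27} A246={p33} A346={p31} A356={p16}
C dims 6,15,10; δ0: rk_F2 5; δ1: rk_F2 9
Ȟ^0 = (6 − 5) − 0 = 1, so Ȟ^0 ≅ Z/2
Ȟ^1 = (15 − 9) − 5 = 1, so Ȟ^1 ≅ Z/2
Ȟ^2 = (10 − 0) − 9 = 1, so Ȟ^2 ≅ Z/2


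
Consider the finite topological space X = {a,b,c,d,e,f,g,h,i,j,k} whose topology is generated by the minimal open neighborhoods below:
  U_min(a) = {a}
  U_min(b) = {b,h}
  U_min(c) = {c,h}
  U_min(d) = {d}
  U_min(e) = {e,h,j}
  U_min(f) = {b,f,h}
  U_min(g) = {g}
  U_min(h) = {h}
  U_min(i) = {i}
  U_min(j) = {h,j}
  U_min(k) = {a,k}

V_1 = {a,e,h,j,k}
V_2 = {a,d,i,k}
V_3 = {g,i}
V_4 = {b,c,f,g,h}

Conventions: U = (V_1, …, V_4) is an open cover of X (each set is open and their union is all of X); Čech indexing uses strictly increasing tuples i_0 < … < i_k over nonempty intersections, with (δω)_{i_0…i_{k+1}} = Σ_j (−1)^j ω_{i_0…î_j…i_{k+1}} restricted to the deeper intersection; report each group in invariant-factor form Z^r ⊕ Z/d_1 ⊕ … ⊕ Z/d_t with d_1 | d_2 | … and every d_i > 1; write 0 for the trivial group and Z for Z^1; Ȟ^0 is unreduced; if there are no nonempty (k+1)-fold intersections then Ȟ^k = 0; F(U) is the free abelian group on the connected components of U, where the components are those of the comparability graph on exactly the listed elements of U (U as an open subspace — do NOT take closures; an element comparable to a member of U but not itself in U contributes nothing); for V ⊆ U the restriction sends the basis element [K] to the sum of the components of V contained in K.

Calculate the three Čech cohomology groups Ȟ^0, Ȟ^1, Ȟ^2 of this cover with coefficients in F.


nonempty intersections:
  V12={a,k} V14={h} V23={i} V34={g}
components per intersection:
  V1: {a,k} {e,h,j}
  V2: {a,k} {d} {i}
  V3: {g} {i}
  V4: {b,c,f,h} {g}
  V12: {a,k}
  V14: {h}
  V23: {i}
  V34: {g}
C dims 9,4; δ0: rk 4, SNF 1^4
Ȟ^0: (9−4)−0=5 ⇒ Z^5
Ȟ^1: (4−0)−4=0 ⇒ 0
Ȟ^2: (0−0)−0=0 ⇒ 0

Ȟ^0 ≅ Z^5,  Ȟ^1 ≅ 0,  Ȟ^2 ≅ 0


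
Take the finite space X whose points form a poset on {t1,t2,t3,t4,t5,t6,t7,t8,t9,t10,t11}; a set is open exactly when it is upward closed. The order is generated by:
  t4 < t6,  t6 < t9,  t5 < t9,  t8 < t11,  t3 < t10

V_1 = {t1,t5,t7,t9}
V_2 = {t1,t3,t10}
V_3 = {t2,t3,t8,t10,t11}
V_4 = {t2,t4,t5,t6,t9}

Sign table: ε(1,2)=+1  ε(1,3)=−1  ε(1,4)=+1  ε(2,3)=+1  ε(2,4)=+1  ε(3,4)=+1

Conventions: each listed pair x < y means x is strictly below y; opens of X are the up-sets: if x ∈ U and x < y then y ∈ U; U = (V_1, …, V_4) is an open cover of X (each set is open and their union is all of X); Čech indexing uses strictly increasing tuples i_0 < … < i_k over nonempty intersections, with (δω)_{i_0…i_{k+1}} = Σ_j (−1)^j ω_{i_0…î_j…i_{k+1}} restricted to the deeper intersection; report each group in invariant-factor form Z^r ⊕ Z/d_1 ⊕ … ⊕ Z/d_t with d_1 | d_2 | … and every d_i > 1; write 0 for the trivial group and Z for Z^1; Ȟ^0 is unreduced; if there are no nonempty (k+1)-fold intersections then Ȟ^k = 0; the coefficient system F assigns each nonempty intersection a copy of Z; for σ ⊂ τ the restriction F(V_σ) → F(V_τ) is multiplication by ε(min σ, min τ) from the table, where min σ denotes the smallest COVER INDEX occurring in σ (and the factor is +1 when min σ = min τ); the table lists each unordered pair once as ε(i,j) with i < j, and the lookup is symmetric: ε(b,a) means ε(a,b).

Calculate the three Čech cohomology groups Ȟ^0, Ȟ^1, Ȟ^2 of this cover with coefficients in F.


Ȟ^0(U;F) ≅ Z, Ȟ^1(U;F) ≅ Z, Ȟ^2(U;F) ≅ 0

cover nerve:
  V12={t1} V14={t5,t9} V23={t3,t10} V34={t2}
C dims 4,4; δ0: rk 3, SNF 1^3
Ȟ^0: (4−3)−0=1 ⇒ Z
Ȟ^1: (4−0)−3=1 ⇒ Z
Ȟ^2: (0−0)−0=0 ⇒ 0


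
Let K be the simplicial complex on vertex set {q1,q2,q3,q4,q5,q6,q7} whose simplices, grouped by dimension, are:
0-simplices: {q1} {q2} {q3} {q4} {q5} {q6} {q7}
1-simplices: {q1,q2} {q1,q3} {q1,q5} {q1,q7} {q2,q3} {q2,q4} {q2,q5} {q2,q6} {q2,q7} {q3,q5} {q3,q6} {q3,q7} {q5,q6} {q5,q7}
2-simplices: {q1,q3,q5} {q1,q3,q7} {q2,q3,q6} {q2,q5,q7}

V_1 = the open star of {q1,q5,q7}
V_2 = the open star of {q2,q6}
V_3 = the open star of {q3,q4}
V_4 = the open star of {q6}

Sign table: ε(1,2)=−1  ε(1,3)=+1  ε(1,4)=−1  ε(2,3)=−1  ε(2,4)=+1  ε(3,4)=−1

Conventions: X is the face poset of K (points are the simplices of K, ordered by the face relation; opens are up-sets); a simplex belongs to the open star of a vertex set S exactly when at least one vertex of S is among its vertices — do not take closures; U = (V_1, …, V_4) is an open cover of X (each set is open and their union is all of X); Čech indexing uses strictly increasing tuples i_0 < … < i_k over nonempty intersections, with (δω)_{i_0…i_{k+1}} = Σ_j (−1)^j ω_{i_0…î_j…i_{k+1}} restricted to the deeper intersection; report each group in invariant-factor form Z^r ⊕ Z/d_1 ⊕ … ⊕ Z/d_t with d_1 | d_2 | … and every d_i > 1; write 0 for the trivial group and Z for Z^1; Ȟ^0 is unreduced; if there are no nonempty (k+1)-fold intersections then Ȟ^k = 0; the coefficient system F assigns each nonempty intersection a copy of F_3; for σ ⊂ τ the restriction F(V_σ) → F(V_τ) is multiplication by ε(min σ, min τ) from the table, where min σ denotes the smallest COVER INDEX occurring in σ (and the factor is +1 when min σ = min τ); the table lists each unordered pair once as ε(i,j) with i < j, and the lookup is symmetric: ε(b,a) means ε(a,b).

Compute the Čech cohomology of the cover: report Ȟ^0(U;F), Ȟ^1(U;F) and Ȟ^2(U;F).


cover nerve:
  V1={{q1},{q5},{q7},{q1,q2},{q1,q3},{q1,q5},{q1,q7},{q2,q5},{q2,q7},{q3,q5},{q3,q7},{q5,q6},{q5,q7},{q1,q3,q5},{q1,q3,q7},{q2,q5,q7}} V2={{q2},{q6},{q1,q2},{q2,q3},{q2,q4},{q2,q5},{q2,q6},{q2,q7},{q3,q6},{q5,q6},{q2,q3,q6},{q2,q5,q7}} V3={{q3},{q4},{q1,q3},{q2,q3},{q2,q4},{q3,q5},{q3,q6},{q3,q7},{q1,q3,q5},{q1,q3,q7},{q2,q3,q6}} V4={{q6},{q2,q6},{q3,q6},{q5,q6},{q2,q3,q6}}
  V12={{q1,q2},{q2,q5},{q2,q7},{q5,q6},{q2,q5,q7}} V13={{q1,q3},{q3,q5},{q3,q7},{q1,q3,q5},{q1,q3,q7}} V14={{q5,q6}} V23={{q2,q3},{q2,q4},{q3,q6},{q2,q3,q6}} V24={{q6},{q2,q6},{q3,q6},{q5,q6},{q2,q3,q6}} V34={{q3,q6},{q2,q3,q6}}
  V124={{q5,q6}} V234={{q3,q6},{q2,q3,q6}}
C dims 4,6,2; δ0: rk_F3 3; δ1: rk_F3 2
Ȟ^0: (4−3)−0=1 ⇒ Z/3
Ȟ^1: (6−2)−3=1 ⇒ Z/3
Ȟ^2: (2−0)−2=0 ⇒ 0

Ȟ^0 = Z/3, Ȟ^1 = Z/3, Ȟ^2 = 0


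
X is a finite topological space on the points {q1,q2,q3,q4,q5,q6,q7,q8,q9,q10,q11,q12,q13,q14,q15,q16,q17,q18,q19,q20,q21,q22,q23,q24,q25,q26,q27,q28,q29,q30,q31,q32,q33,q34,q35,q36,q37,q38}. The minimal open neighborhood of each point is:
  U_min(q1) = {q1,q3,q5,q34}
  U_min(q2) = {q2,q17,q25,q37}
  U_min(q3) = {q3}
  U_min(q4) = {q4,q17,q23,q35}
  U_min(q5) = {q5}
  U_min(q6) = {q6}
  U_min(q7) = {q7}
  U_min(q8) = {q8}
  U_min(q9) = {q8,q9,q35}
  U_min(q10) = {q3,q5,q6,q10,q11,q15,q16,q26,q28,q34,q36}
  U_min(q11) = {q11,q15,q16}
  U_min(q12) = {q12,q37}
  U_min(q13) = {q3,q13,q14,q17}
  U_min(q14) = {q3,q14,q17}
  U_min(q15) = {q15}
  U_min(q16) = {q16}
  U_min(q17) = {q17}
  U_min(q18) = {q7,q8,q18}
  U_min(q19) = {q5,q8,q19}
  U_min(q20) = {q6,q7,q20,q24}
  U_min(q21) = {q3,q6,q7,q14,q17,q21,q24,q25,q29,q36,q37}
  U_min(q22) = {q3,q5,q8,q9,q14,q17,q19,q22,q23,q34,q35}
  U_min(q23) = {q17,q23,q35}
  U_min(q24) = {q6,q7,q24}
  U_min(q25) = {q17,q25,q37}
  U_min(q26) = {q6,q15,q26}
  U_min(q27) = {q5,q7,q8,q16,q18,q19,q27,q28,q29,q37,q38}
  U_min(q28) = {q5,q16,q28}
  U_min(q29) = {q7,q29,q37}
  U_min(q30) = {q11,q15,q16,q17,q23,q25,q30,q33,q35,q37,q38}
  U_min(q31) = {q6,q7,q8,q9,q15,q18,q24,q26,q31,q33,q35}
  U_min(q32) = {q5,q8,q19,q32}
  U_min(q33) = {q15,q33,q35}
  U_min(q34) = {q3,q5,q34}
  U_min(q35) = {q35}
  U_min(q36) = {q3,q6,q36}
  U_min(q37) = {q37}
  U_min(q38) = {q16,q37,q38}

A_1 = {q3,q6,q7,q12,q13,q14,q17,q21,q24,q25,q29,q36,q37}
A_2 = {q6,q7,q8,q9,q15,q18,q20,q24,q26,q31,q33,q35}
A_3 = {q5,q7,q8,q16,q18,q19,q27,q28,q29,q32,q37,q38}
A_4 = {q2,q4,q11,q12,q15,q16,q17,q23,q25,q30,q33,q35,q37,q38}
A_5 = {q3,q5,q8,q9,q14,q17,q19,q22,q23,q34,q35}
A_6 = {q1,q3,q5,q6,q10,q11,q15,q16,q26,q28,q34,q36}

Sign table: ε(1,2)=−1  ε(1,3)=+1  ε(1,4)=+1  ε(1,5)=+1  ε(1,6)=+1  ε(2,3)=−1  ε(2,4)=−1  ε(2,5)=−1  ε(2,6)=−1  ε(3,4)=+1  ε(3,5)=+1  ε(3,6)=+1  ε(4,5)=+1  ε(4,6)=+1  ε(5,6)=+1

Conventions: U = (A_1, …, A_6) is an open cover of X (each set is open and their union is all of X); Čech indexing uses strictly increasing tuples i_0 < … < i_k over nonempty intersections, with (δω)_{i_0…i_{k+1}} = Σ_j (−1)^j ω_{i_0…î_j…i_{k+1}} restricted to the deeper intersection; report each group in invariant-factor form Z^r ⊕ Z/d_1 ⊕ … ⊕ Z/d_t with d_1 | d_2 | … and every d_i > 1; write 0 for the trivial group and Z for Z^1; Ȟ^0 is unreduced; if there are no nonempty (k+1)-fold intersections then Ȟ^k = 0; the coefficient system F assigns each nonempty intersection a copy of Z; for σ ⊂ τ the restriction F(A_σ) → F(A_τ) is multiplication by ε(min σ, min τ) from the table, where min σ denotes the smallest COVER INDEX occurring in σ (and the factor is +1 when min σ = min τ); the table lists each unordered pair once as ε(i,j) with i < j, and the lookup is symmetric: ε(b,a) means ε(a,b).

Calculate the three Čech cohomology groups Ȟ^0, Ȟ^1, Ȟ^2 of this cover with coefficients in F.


nerve of the cover:
  A12={q6,q7,q24} A13={q7,q29,q37} A14={q12,q17,q25,q37} A15={q3,q14,q17} A16={q3,q6,q36} A23={q7,q8,q18} A24={q15,q33,q35} A25={q8,q9,q35} A26={q6,q15,q26} A34={q16,q37,q38} A35={q5,q8,q19} A36={q5,q16,q28} A45={q17,q23,q35} A46={q11,q15,q16} A56={q3,q5,q34}
  A123={q7} A126={q6} A134={q37} A145={q17} A156={q3} A235={q8} A245={q35} A246={q15} A346={q16} A356={q5}
C dims 6,15,10; δ0: rk 5, SNF 1^5; δ1: rk 10, SNF 1^9·2
Ȟ^0 = (6 − 5) − 0 = 1, so Ȟ^0 ≅ Z
Ȟ^1 = (15 − 10) − 5 = 0, so Ȟ^1 ≅ 0
Ȟ^2 = (10 − 0) − 10 = 0 plus torsion [2], so Ȟ^2 ≅ Z/2

Ȟ^0 = Z,  Ȟ^1 = 0,  Ȟ^2 = Z/2
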